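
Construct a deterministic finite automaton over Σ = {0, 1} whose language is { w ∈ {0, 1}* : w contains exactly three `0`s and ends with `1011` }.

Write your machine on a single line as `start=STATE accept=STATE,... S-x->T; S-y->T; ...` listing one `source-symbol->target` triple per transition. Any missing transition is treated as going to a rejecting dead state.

start=q0; accept=q7; q0-0->q1; q0-1->q0; q1-0->q2; q1-1->q1; q2-0->q3; q2-1->q4; q3-0->q3; q3-1->q3; q4-0->q5; q4-1->q4; q5-0->q3; q5-1->q6; q6-0->q3; q6-1->q7; q7-0->q3; q7-1->q3

Build one automaton per condition and run them in lockstep. The first has 5 states tracking the count of `0`s, saturating at 4; the second has 5 states tracking how much of the suffix `1011` has currently been matched. A product state is a pair (one from each), accepting exactly when both do. Minimizing collapses redundant product states.
        0   1  
>  q0   q1  q0 
   q1   q2  q1 
   q2   q3  q4 
   q3   q3  q3 
   q4   q5  q4 
   q5   q3  q6 
   q6   q3  q7 
 * q7   q3  q3 
(> = start, * = accepting)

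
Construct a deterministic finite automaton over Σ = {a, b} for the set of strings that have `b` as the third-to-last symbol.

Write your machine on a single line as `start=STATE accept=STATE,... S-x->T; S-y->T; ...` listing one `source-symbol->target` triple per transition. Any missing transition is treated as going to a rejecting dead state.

start=s0; accept=s11,s12,s13,s14; s0-a->s1; s0-b->s2; s1-a->s3; s1-b->s4; s2-a->s5; s2-b->s6; s3-a->s7; s3-b->s8; s4-a->s9; s4-b->s10; s5-a->s11; s5-b->s12; s6-a->s13; s6-b->s14; s7-a->s7; s7-b->s8; s8-a->s9; s8-b->s10; s9-a->s11; s9-b->s12; s10-a->s13; s10-b->s14; s11-a->s7; s11-b->s8; s12-a->s9; s12-b->s10; s13-a->s11; s13-b->s12; s14-a->s13; s14-b->s14

A DFA must remember the last 3 symbols (since which symbol is third-to-last isn't known until the input ends). Use one state per possible window of the last ≤3 symbols; accept from those whose window starts with `b`.
A 15-state machine:
          a    b  
>  s0     s1   s2 
   s1     s3   s4 
   s2     s5   s6 
   s3     s7   s8 
   s4     s9  s10 
   s5    s11  s12 
   s6    s13  s14 
   s7     s7   s8 
   s8     s9  s10 
   s9    s11  s12 
   s10   s13  s14 
 * s11    s7   s8 
 * s12    s9  s10 
 * s13   s11  s12 
 * s14   s13  s14 
(> = start, * = accepting)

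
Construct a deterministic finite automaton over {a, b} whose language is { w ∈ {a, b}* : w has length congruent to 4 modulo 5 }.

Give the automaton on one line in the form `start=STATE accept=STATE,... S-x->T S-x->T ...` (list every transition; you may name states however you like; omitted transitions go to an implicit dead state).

start=q0 accept=q4 q0-a->q1 q0-b->q1 q1-a->q2 q1-b->q2 q2-a->q3 q2-b->q3 q3-a->q4 q3-b->q4 q4-a->q0 q4-b->q0

Count input length modulo 5: every symbol advances one step around the cycle q0 → q1 → q2 → q3 → q4 → q0. Accept at q4.
5 states suffice.
        a   b  
>  q0   q1  q1 
   q1   q2  q2 
   q2   q3  q3 
   q3   q4  q4 
 * q4   q0  q0 
(> = start, * = accepting)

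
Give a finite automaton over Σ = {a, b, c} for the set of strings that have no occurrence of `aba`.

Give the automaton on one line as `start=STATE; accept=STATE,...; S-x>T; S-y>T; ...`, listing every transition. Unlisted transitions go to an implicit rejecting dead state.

start=S0; accept=S0,S1,S2; S0-a>S1; S0-b>S0; S0-c>S0; S1-a>S1; S1-b>S2; S1-c>S0; S2-a>S3; S2-b>S0; S2-c>S0; S3-a>S3; S3-b>S3; S3-c>S3

This is the complement of 'contains `aba`'. Use the same substring-matching states — S0 through S3 holding how much of `aba` has just been matched — but flip the accepting set: everything except the trap S3 accepts.
A 4-state machine:
        a   b   c  
>* S0   S1  S0  S0 
 * S1   S1  S2  S0 
 * S2   S3  S0  S0 
   S3   S3  S3  S3 
(> = start, * = accepting)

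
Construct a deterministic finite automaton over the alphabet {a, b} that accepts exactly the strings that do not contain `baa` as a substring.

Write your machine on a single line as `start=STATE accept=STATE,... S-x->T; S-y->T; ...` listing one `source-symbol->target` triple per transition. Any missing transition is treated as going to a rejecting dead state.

start=s0; accept=s0,s1,s2; s0-a->s0; s0-b->s1; s1-a->s2; s1-b->s1; s2-a->s3; s2-b->s1; s3-a->s3; s3-b->s3

This is the complement of 'contains `baa`'. Use the same substring-matching states — s0 through s3 holding how much of `baa` has just been matched — but flip the accepting set: everything except the trap s3 accepts.
        a   b  
>* s0   s0  s1 
 * s1   s2  s1 
 * s2   s3  s1 
   s3   s3  s3 
(> = start, * = accepting)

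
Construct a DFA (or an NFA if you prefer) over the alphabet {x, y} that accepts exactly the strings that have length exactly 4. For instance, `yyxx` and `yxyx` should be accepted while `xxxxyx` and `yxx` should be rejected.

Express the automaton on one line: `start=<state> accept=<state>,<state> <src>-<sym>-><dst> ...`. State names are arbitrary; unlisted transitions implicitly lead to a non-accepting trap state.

We only need to distinguish lengths 0, 1, …, 4, and '>4'. Chain q0 → q1 → q2 → q3 → q4 → q5 on every symbol, with q5 looping. Accepting states: {q4}.
With 6 states:
        x   y  
>  q0   q1  q1 
   q1   q2  q2 
   q2   q3  q3 
   q3   q4  q4 
 * q4   q5  q5 
   q5   q5  q5 
(> = start, * = accepting)

start=q0 accept=q4 q0-x->q1 q0-y->q1 q1-x->q2 q1-y->q2 q2-x->q3 q2-y->q3 q3-x->q4 q3-y->q4 q4-x->q5 q4-y->q5 q5-x->q5 q5-y->q5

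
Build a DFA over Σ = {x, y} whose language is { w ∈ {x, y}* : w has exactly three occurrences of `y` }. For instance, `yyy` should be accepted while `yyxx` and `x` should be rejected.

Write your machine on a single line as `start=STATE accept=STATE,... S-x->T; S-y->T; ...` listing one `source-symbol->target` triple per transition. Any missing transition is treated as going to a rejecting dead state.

start=S0; accept=S3; S0-x->S0; S0-y->S1; S1-x->S1; S1-y->S2; S2-x->S2; S2-y->S3; S3-x->S3; S3-y->S4; S4-x->S4; S4-y->S4

Count `y`s, saturating at 4: states S0 through S3 mean 0 through 3 `y`s seen; S4 means more than 3. Each `y` increments (capped at S4); other symbols loop. Accept from {S3}.
With 5 states:
        x   y  
>  S0   S0  S1 
   S1   S1  S2 
   S2   S2  S3 
 * S3   S3  S4 
   S4   S4  S4 
(> = start, * = accepting)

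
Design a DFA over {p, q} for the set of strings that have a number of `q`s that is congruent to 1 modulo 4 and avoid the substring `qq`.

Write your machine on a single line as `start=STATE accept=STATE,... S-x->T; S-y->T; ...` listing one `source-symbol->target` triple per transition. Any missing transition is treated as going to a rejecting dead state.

Handle the two conditions separately and then intersect. The first has 4 states tracking the count of `q`s modulo 4; the second has 3 states tracking partial matches of the forbidden pattern `qq`. A product state is a pair (one from each), accepting exactly when both do. After merging equivalent states the machine shrinks.
With 9 states:
        p   q  
>  s0   s0  s1 
 * s1   s2  s3 
 * s2   s2  s4 
   s3   s3  s3 
   s4   s5  s3 
   s5   s5  s6 
   s6   s7  s3 
   s7   s7  s8 
   s8   s0  s3 
(> = start, * = accepting)

start=s0; accept=s1,s2; s0-p->s0; s0-q->s1; s1-p->s2; s1-q->s3; s2-p->s2; s2-q->s4; s3-p->s3; s3-q->s3; s4-p->s5; s4-q->s3; s5-p->s5; s5-q->s6; s6-p->s7; s6-q->s3; s7-p->s7; s7-q->s8; s8-p->s0; s8-q->s3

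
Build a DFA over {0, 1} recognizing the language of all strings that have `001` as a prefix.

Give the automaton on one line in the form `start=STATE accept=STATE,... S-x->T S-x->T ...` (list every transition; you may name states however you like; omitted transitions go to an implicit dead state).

Check the first 3 symbols one by one: S0 through S2 record how many have matched `001` so far; any wrong symbol goes to the dead state S4. After all 3 match we enter the accepting sink S3.
With 5 states:
        0   1  
>  S0   S1  S4 
   S1   S2  S4 
   S2   S4  S3 
 * S3   S3  S3 
   S4   S4  S4 
(> = start, * = accepting)

start=S0 accept=S3 S0-0->S1 S0-1->S4 S1-0->S2 S1-1->S4 S2-0->S4 S2-1->S3 S3-0->S3 S3-1->S3 S4-0->S4 S4-1->S4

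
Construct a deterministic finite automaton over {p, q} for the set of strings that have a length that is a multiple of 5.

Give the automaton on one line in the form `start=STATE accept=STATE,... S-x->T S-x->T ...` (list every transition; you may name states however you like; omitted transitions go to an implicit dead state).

start=A accept=A A-p->B A-q->B B-p->C B-q->C C-p->D C-q->D D-p->E D-q->E E-p->A E-q->A

Count input length modulo 5: every symbol advances one step around the cycle A → B → C → D → E → A. Accept at A.
5 states suffice.
       p  q 
>* A   B  B 
   B   C  C 
   C   D  D 
   D   E  E 
   E   A  A 
(> = start, * = accepting)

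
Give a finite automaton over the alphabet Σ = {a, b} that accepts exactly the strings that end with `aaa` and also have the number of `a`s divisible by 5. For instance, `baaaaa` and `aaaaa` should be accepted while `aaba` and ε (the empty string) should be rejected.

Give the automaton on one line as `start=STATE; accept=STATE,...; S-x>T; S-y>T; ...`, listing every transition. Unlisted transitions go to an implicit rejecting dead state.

start=q0; accept=q11; q0-a>q1; q0-b>q0; q1-a>q2; q1-b>q3; q2-a>q4; q2-b>q5; q3-a>q6; q3-b>q3; q4-a>q7; q4-b>q8; q5-a>q9; q5-b>q5; q6-a>q10; q6-b>q5; q7-a>q11; q7-b>q12; q8-a>q13; q8-b>q8; q9-a>q14; q9-b>q8; q10-a>q7; q10-b>q8; q11-a>q15; q11-b>q0; q12-a>q16; q12-b>q12; q13-a>q17; q13-b>q12; q14-a>q11; q14-b>q12; q15-a>q18; q15-b>q3; q16-a>q19; q16-b>q0; q17-a>q15; q17-b>q0; q18-a>q4; q18-b>q5; q19-a>q18; q19-b>q3

Run two small machines in parallel and take their product. One (4 states) tracks how much of the suffix `aaa` has currently been matched; the other (5 states) tracks the count of `a`s modulo 5. Each combined state is a pair, one component from each; accept when both components accept.
With 20 states:
          a    b  
>  q0     q1   q0 
   q1     q2   q3 
   q2     q4   q5 
   q3     q6   q3 
   q4     q7   q8 
   q5     q9   q5 
   q6    q10   q5 
   q7    q11  q12 
   q8    q13   q8 
   q9    q14   q8 
   q10    q7   q8 
 * q11   q15   q0 
   q12   q16  q12 
   q13   q17  q12 
   q14   q11  q12 
   q15   q18   q3 
   q16   q19   q0 
   q17   q15   q0 
   q18    q4   q5 
   q19   q18   q3 
(> = start, * = accepting)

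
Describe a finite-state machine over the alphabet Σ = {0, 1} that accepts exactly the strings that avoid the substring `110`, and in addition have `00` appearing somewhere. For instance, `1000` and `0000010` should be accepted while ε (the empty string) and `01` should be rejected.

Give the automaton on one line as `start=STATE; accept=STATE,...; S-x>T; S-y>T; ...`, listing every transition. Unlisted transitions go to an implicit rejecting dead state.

Build one automaton per condition and run them in lockstep. The first has 4 states tracking partial matches of the forbidden pattern `110`; the second has 3 states tracking whether and how much of `00` has been seen. A product state is a pair (one from each), accepting exactly when both do. After merging equivalent states the machine shrinks.
A 7-state machine:
        0   1  
>  s0   s1  s2 
   s1   s3  s2 
   s2   s1  s4 
 * s3   s3  s5 
   s4   s4  s4 
 * s5   s3  s6 
 * s6   s4  s6 
(> = start, * = accepting)

start=s0; accept=s3,s5,s6; s0-0>s1; s0-1>s2; s1-0>s3; s1-1>s2; s2-0>s1; s2-1>s4; s3-0>s3; s3-1>s5; s4-0>s4; s4-1>s4; s5-0>s3; s5-1>s6; s6-0>s4; s6-1>s6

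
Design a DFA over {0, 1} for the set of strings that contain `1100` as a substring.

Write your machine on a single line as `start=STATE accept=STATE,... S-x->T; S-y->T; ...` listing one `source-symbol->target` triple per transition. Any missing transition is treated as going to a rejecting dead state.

States S0..S3 record the length of the longest prefix of `1100` that matches the current input suffix. Reaching S4 means `1100` has been seen, and we stay there forever. Accept from S4.
5 states suffice.
        0   1  
>  S0   S0  S1 
   S1   S0  S2 
   S2   S3  S2 
   S3   S4  S1 
 * S4   S4  S4 
(> = start, * = accepting)

start=S0; accept=S4; S0-0->S0; S0-1->S1; S1-0->S0; S1-1->S2; S2-0->S3; S2-1->S2; S3-0->S4; S3-1->S1; S4-0->S4; S4-1->S4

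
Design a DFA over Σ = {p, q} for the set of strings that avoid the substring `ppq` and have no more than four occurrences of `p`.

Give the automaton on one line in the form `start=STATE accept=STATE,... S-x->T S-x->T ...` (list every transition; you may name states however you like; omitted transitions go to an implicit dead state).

start=s0 accept=s0,s1,s2,s3,s4,s6,s7,s9,s12,s14,s15,s16 s0-p->s1 s0-q->s0 s1-p->s2 s1-q->s3 s2-p->s4 s2-q->s5 s3-p->s6 s3-q->s3 s4-p->s7 s4-q->s8 s5-p->s8 s5-q->s5 s6-p->s4 s6-q->s9 s7-p->s10 s7-q->s11 s8-p->s11 s8-q->s8 s9-p->s12 s9-q->s9 s10-p->s10 s10-q->s13 s11-p->s13 s11-q->s11 s12-p->s7 s12-q->s14 s13-p->s13 s13-q->s13 s14-p->s15 s14-q->s14 s15-p->s10 s15-q->s16 s16-p->s17 s16-q->s16 s17-p->s10 s17-q->s18 s18-p->s17 s18-q->s18

Run two small machines in parallel and take their product. The first has 4 states tracking partial matches of the forbidden pattern `ppq`; the second has 6 states tracking the count of `p`s, saturating at 5. A product state is a pair (one from each), accepting exactly when both do.
A 19-state machine:
          p    q  
>* s0     s1   s0 
 * s1     s2   s3 
 * s2     s4   s5 
 * s3     s6   s3 
 * s4     s7   s8 
   s5     s8   s5 
 * s6     s4   s9 
 * s7    s10  s11 
   s8    s11   s8 
 * s9    s12   s9 
   s10   s10  s13 
   s11   s13  s11 
 * s12    s7  s14 
   s13   s13  s13 
 * s14   s15  s14 
 * s15   s10  s16 
 * s16   s17  s16 
   s17   s10  s18 
   s18   s17  s18 
(> = start, * = accepting)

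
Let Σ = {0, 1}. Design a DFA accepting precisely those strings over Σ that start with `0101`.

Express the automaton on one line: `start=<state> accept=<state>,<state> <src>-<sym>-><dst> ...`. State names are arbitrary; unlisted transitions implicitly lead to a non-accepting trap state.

Check the first 4 symbols one by one: A through D record how many have matched `0101` so far; any wrong symbol goes to the dead state F. After all 4 match we enter the accepting sink E.
With 6 states:
       0  1 
>  A   B  F 
   B   F  C 
   C   D  F 
   D   F  E 
 * E   E  E 
   F   F  F 
(> = start, * = accepting)

start=A accept=E A-0->B A-1->F B-0->F B-1->C C-0->D C-1->F D-0->F D-1->E E-0->E E-1->E F-0->F F-1->F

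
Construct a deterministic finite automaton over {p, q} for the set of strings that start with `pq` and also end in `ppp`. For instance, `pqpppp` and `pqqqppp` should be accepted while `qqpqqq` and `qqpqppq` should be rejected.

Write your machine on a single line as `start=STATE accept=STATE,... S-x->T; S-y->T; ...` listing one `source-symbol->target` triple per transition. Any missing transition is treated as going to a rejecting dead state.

start=S0; accept=S6; S0-p->S1; S0-q->S2; S1-p->S2; S1-q->S3; S2-p->S2; S2-q->S2; S3-p->S4; S3-q->S3; S4-p->S5; S4-q->S3; S5-p->S6; S5-q->S3; S6-p->S6; S6-q->S3

Run two small machines in parallel and take their product. One (4 states) tracks whether the input so far still matches the prefix `pq`; the other (4 states) tracks how much of the suffix `ppp` has currently been matched. Each combined state is a pair, one component from each; accept when both components accept. Minimizing collapses redundant product states.
        p   q  
>  S0   S1  S2 
   S1   S2  S3 
   S2   S2  S2 
   S3   S4  S3 
   S4   S5  S3 
   S5   S6  S3 
 * S6   S6  S3 
(> = start, * = accepting)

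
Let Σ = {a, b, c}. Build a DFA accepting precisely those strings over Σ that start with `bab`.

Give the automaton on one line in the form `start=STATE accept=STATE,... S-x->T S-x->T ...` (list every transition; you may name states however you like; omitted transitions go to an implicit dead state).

Walk along `bab` while the input agrees: from q0 take `b` to q1, and so on. Any deviation drops to the rejecting sink q4. Once q3 is reached the prefix is confirmed and every continuation is accepted.
        a   b   c  
>  q0   q4  q1  q4 
   q1   q2  q4  q4 
   q2   q4  q3  q4 
 * q3   q3  q3  q3 
   q4   q4  q4  q4 
(> = start, * = accepting)

start=q0 accept=q3 q0-a->q4 q0-b->q1 q0-c->q4 q1-a->q2 q1-b->q4 q1-c->q4 q2-a->q4 q2-b->q3 q2-c->q4 q3-a->q3 q3-b->q3 q3-c->q3 q4-a->q4 q4-b->q4 q4-c->q4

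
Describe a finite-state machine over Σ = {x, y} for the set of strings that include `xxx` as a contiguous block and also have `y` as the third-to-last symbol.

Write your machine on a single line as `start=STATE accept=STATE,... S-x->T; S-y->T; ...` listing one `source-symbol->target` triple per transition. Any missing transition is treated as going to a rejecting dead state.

Build one automaton per condition and run them in lockstep. The first has 4 states tracking whether and how much of `xxx` has been seen; the second has 15 states tracking the last 3 symbols read. A product state is a pair (one from each), accepting exactly when both do. Equivalent product states are then merged.
With 11 states:
          x    y  
>  q0     q1   q0 
   q1     q2   q0 
   q2     q3   q0 
   q3     q3   q4 
   q4     q5   q6 
   q5     q7   q8 
   q6     q9  q10 
 * q7     q3   q4 
 * q8     q5   q6 
 * q9     q7   q8 
 * q10    q9  q10 
(> = start, * = accepting)

start=q0; accept=q7,q8,q9,q10; q0-x->q1; q0-y->q0; q1-x->q2; q1-y->q0; q2-x->q3; q2-y->q0; q3-x->q3; q3-y->q4; q4-x->q5; q4-y->q6; q5-x->q7; q5-y->q8; q6-x->q9; q6-y->q10; q7-x->q3; q7-y->q4; q8-x->q5; q8-y->q6; q9-x->q7; q9-y->q8; q10-x->q9; q10-y->q10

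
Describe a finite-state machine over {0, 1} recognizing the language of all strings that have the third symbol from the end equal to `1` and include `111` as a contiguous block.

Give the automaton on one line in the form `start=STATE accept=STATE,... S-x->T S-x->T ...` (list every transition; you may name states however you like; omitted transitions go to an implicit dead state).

Build one automaton per condition and run them in lockstep. The first has 15 states tracking the last 3 symbols read; the second has 4 states tracking whether and how much of `111` has been seen. A product state is a pair (one from each), accepting exactly when both do. Minimizing collapses redundant product states.
          0    1  
>  S0     S0   S1 
   S1     S0   S2 
   S2     S0   S3 
 * S3     S4   S3 
 * S4     S5   S6 
 * S5     S7   S8 
 * S6     S9  S10 
   S7     S7   S8 
   S8     S9  S10 
   S9     S5   S6 
   S10    S4   S3 
(> = start, * = accepting)

start=S0 accept=S3,S4,S5,S6 S0-0->S0 S0-1->S1 S1-0->S0 S1-1->S2 S2-0->S0 S2-1->S3 S3-0->S4 S3-1->S3 S4-0->S5 S4-1->S6 S5-0->S7 S5-1->S8 S6-0->S9 S6-1->S10 S7-0->S7 S7-1->S8 S8-0->S9 S8-1->S10 S9-0->S5 S9-1->S6 S10-0->S4 S10-1->S3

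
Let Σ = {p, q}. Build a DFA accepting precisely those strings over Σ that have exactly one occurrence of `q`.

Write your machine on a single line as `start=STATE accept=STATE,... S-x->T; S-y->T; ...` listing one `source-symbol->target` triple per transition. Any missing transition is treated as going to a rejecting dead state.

Count `q`s, saturating at 2: state S0 means no `q` yet, S1 means one `q` seen, S2 means more than one. Each `q` increments (capped at S2); other symbols loop. Accept from {S1}.
3 states suffice.
        p   q  
>  S0   S0  S1 
 * S1   S1  S2 
   S2   S2  S2 
(> = start, * = accepting)

start=S0; accept=S1; S0-p->S0; S0-q->S1; S1-p->S1; S1-q->S2; S2-p->S2; S2-q->S2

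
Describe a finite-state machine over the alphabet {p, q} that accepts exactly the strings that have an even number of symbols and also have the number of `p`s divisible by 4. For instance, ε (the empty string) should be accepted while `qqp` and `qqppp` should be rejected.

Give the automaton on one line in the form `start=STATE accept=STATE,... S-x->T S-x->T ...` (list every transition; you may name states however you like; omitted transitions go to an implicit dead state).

start=s0 accept=s0 s0-p->s1 s0-q->s2 s1-p->s3 s1-q->s4 s2-p->s4 s2-q->s0 s3-p->s5 s3-q->s6 s4-p->s6 s4-q->s1 s5-p->s0 s5-q->s7 s6-p->s7 s6-q->s3 s7-p->s2 s7-q->s5

Handle the two conditions separately and then intersect. One (2 states) tracks the input length modulo 2; the other (4 states) tracks the count of `p`s modulo 4. Each combined state is a pair, one component from each; accept when both components accept.
8 states suffice.
        p   q  
>* s0   s1  s2 
   s1   s3  s4 
   s2   s4  s0 
   s3   s5  s6 
   s4   s6  s1 
   s5   s0  s7 
   s6   s7  s3 
   s7   s2  s5 
(> = start, * = accepting)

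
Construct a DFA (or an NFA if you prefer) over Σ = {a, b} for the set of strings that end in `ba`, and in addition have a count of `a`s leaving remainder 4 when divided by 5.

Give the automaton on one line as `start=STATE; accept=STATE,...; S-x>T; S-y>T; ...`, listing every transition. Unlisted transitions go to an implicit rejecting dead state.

Run two small machines in parallel and take their product. One (3 states) tracks how much of the suffix `ba` has currently been matched; the other (5 states) tracks the count of `a`s modulo 5. Each combined state is a pair, one component from each; accept when both components accept. After merging equivalent states the machine shrinks.
A 7-state machine:
        a   b  
>  s0   s1  s0 
   s1   s2  s1 
   s2   s3  s2 
   s3   s4  s5 
   s4   s0  s4 
   s5   s6  s5 
 * s6   s0  s4 
(> = start, * = accepting)

start=s0; accept=s6; s0-a>s1; s0-b>s0; s1-a>s2; s1-b>s1; s2-a>s3; s2-b>s2; s3-a>s4; s3-b>s5; s4-a>s0; s4-b>s4; s5-a>s6; s5-b>s5; s6-a>s0; s6-b>s4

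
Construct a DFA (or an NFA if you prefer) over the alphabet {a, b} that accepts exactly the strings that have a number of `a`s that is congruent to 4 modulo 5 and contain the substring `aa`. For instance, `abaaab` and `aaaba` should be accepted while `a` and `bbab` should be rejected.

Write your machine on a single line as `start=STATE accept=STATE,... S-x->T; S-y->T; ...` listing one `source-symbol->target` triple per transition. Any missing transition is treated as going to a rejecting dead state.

start=s0; accept=s6; s0-a->s1; s0-b->s0; s1-a->s2; s1-b->s3; s2-a->s4; s2-b->s2; s3-a->s5; s3-b->s3; s4-a->s6; s4-b->s4; s5-a->s4; s5-b->s7; s6-a->s8; s6-b->s6; s7-a->s9; s7-b->s7; s8-a->s10; s8-b->s8; s9-a->s6; s9-b->s11; s10-a->s2; s10-b->s10; s11-a->s12; s11-b->s11; s12-a->s8; s12-b->s13; s13-a->s14; s13-b->s13; s14-a->s10; s14-b->s0

Build one automaton per condition and run them in lockstep. One (5 states) tracks the count of `a`s modulo 5; the other (3 states) tracks whether and how much of `aa` has been seen. Each combined state is a pair, one component from each; accept when both components accept.
A 15-state machine:
          a    b  
>  s0     s1   s0 
   s1     s2   s3 
   s2     s4   s2 
   s3     s5   s3 
   s4     s6   s4 
   s5     s4   s7 
 * s6     s8   s6 
   s7     s9   s7 
   s8    s10   s8 
   s9     s6  s11 
   s10    s2  s10 
   s11   s12  s11 
   s12    s8  s13 
   s13   s14  s13 
   s14   s10   s0 
(> = start, * = accepting)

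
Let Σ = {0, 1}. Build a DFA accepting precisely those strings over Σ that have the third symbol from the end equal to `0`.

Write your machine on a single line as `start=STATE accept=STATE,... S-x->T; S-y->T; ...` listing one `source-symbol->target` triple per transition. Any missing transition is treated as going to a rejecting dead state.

start=A; accept=H,I,J,K; A-0->B; A-1->C; B-0->D; B-1->E; C-0->F; C-1->G; D-0->H; D-1->I; E-0->J; E-1->K; F-0->L; F-1->M; G-0->N; G-1->O; H-0->H; H-1->I; I-0->J; I-1->K; J-0->L; J-1->M; K-0->N; K-1->O; L-0->H; L-1->I; M-0->J; M-1->K; N-0->L; N-1->M; O-0->N; O-1->O

Because acceptance depends on a position counted from the end, the machine has to buffer the most recent 3 symbols. Make each state the string of the last up-to-3 symbols read; on input `x` shift the window left and append `x`. Accept when the buffered window has length 3 and begins with `0`.
With 15 states:
       0  1 
>  A   B  C 
   B   D  E 
   C   F  G 
   D   H  I 
   E   J  K 
   F   L  M 
   G   N  O 
 * H   H  I 
 * I   J  K 
 * J   L  M 
 * K   N  O 
   L   H  I 
   M   J  K 
   N   L  M 
   O   N  O 
(> = start, * = accepting)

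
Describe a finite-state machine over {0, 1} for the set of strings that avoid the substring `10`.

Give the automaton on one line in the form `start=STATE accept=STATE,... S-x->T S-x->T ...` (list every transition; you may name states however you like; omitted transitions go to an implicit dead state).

start=q0 accept=q0,q1 q0-0->q0 q0-1->q1 q1-0->q2 q1-1->q1 q2-0->q2 q2-1->q2

Track partial matches of the forbidden pattern `10`. State q2 is a dead state reached once `10` has occurred; every other state accepts. q0 means no part of `10` is currently matched.
With 3 states:
        0   1  
>* q0   q0  q1 
 * q1   q2  q1 
   q2   q2  q2 
(> = start, * = accepting)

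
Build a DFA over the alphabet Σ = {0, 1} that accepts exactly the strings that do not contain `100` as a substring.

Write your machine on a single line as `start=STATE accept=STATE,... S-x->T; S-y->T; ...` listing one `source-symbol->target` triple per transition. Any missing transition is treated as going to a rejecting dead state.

start=q0; accept=q0,q1,q2; q0-0->q0; q0-1->q1; q1-0->q2; q1-1->q1; q2-0->q3; q2-1->q1; q3-0->q3; q3-1->q3

This is the complement of 'contains `100`'. Use the same substring-matching states — q0 through q3 holding how much of `100` has just been matched — but flip the accepting set: everything except the trap q3 accepts.
        0   1  
>* q0   q0  q1 
 * q1   q2  q1 
 * q2   q3  q1 
   q3   q3  q3 
(> = start, * = accepting)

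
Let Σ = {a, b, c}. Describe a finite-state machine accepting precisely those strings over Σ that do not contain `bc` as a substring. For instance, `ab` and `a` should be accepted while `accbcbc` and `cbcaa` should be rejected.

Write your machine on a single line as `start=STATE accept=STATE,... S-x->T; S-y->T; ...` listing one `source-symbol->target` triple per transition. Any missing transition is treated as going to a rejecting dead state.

start=S0; accept=S0,S1; S0-a->S0; S0-b->S1; S0-c->S0; S1-a->S0; S1-b->S1; S1-c->S2; S2-a->S2; S2-b->S2; S2-c->S2

This is the complement of 'contains `bc`'. Use the same substring-matching states — S0 through S2 holding how much of `bc` has just been matched — but flip the accepting set: everything except the trap S2 accepts.
        a   b   c  
>* S0   S0  S1  S0 
 * S1   S0  S1  S2 
   S2   S2  S2  S2 
(> = start, * = accepting)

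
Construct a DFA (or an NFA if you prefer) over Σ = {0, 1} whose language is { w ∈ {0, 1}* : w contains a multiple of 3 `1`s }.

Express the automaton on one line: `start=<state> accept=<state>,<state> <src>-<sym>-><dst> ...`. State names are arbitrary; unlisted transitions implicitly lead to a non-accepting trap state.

The only thing that matters is how many `1`s have appeared, reduced mod 3. Use one state per residue: q0 for 0, …, q2 for 2. Reading `1` moves to the next residue; anything else stays put. q0 is accepting.
A 3-state machine:
        0   1  
>* q0   q0  q1 
   q1   q1  q2 
   q2   q2  q0 
(> = start, * = accepting)

start=q0 accept=q0 q0-0->q0 q0-1->q1 q1-0->q1 q1-1->q2 q2-0->q2 q2-1->q0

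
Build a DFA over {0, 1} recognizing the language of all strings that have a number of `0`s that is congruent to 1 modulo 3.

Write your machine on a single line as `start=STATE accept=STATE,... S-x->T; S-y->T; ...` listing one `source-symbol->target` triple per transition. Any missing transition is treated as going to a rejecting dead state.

start=q0; accept=q1; q0-0->q1; q0-1->q0; q1-0->q2; q1-1->q1; q2-0->q0; q2-1->q2

Keep the running count of `0`s modulo 3: each `0` advances along the cycle q0 → q1 → q2 → q0 while other symbols loop. Accept at q1.
        0   1  
>  q0   q1  q0 
 * q1   q2  q1 
   q2   q0  q2 
(> = start, * = accepting)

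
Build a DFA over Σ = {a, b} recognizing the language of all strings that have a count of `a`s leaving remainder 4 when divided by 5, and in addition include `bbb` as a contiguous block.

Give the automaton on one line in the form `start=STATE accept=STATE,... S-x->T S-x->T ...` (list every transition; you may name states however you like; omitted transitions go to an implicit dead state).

start=S0 accept=S19 S0-a->S1 S0-b->S2 S1-a->S3 S1-b->S4 S2-a->S1 S2-b->S5 S3-a->S6 S3-b->S7 S4-a->S3 S4-b->S8 S5-a->S1 S5-b->S9 S6-a->S10 S6-b->S11 S7-a->S6 S7-b->S12 S8-a->S3 S8-b->S13 S9-a->S13 S9-b->S9 S10-a->S0 S10-b->S14 S11-a->S10 S11-b->S15 S12-a->S6 S12-b->S16 S13-a->S16 S13-b->S13 S14-a->S0 S14-b->S17 S15-a->S10 S15-b->S18 S16-a->S18 S16-b->S16 S17-a->S0 S17-b->S19 S18-a->S19 S18-b->S18 S19-a->S9 S19-b->S19

Run two small machines in parallel and take their product. One (5 states) tracks the count of `a`s modulo 5; the other (4 states) tracks whether and how much of `bbb` has been seen. Each combined state is a pair, one component from each; accept when both components accept.
With 20 states:
          a    b  
>  S0     S1   S2 
   S1     S3   S4 
   S2     S1   S5 
   S3     S6   S7 
   S4     S3   S8 
   S5     S1   S9 
   S6    S10  S11 
   S7     S6  S12 
   S8     S3  S13 
   S9    S13   S9 
   S10    S0  S14 
   S11   S10  S15 
   S12    S6  S16 
   S13   S16  S13 
   S14    S0  S17 
   S15   S10  S18 
   S16   S18  S16 
   S17    S0  S19 
   S18   S19  S18 
 * S19    S9  S19 
(> = start, * = accepting)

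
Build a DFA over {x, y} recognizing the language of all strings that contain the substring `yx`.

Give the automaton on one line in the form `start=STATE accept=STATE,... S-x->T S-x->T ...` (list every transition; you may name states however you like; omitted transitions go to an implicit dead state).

States q0..q1 record the length of the longest prefix of `yx` that matches the current input suffix. Reaching q2 means `yx` has been seen, and we stay there forever. Accept from q2.
        x   y  
>  q0   q0  q1 
   q1   q2  q1 
 * q2   q2  q2 
(> = start, * = accepting)

start=q0 accept=q2 q0-x->q0 q0-y->q1 q1-x->q2 q1-y->q1 q2-x->q2 q2-y->q2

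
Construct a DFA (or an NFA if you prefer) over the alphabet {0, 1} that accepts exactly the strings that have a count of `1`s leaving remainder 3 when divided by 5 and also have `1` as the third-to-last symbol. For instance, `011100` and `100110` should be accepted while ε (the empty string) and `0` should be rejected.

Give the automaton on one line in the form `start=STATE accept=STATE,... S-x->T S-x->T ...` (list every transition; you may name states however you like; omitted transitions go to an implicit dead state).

Run two small machines in parallel and take their product. One (5 states) tracks the count of `1`s modulo 5; the other (15 states) tracks the last 3 symbols read. Each combined state is a pair, one component from each; accept when both components accept. Minimizing collapses redundant product states.
A 16-state machine:
          0    1  
>  S0     S0   S1 
   S1     S2   S3 
   S2     S2   S4 
   S3     S5   S6 
   S4     S5   S7 
   S5     S8   S9 
 * S6    S10  S11 
   S7    S10  S11 
   S8     S8  S12 
 * S9    S13  S11 
 * S10   S14  S11 
   S11   S11   S0 
   S12   S13  S11 
   S13   S14  S11 
 * S14   S15  S11 
   S15   S15  S11 
(> = start, * = accepting)

start=S0 accept=S6,S9,S10,S14 S0-0->S0 S0-1->S1 S1-0->S2 S1-1->S3 S2-0->S2 S2-1->S4 S3-0->S5 S3-1->S6 S4-0->S5 S4-1->S7 S5-0->S8 S5-1->S9 S6-0->S10 S6-1->S11 S7-0->S10 S7-1->S11 S8-0->S8 S8-1->S12 S9-0->S13 S9-1->S11 S10-0->S14 S10-1->S11 S11-0->S11 S11-1->S0 S12-0->S13 S12-1->S11 S13-0->S14 S13-1->S11 S14-0->S15 S14-1->S11 S15-0->S15 S15-1->S11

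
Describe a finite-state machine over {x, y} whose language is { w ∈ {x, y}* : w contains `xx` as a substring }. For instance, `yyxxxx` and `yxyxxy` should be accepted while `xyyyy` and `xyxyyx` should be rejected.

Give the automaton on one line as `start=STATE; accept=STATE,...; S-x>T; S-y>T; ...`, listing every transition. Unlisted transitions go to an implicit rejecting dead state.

start=q0; accept=q2; q0-x>q1; q0-y>q0; q1-x>q2; q1-y>q0; q2-x>q2; q2-y>q2

Track how much of `xx` has been matched so far: state q0 is no progress, q2 is the absorbing accept state reached once `xx` has occurred. Intermediate states record partial matches; on a mismatch, fall back to the longest reusable overlap.
With 3 states:
        x   y  
>  q0   q1  q0 
   q1   q2  q0 
 * q2   q2  q2 
(> = start, * = accepting)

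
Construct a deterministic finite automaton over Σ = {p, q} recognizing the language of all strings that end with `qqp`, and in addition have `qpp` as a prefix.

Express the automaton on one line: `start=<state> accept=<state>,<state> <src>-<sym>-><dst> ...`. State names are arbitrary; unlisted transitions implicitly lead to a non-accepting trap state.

Handle the two conditions separately and then intersect. The first has 4 states tracking how much of the suffix `qqp` has currently been matched; the second has 5 states tracking whether the input so far still matches the prefix `qpp`. A product state is a pair (one from each), accepting exactly when both do. Minimizing collapses redundant product states.
An 8-state machine:
        p   q  
>  s0   s1  s2 
   s1   s1  s1 
   s2   s3  s1 
   s3   s4  s1 
   s4   s4  s5 
   s5   s4  s6 
   s6   s7  s6 
 * s7   s4  s5 
(> = start, * = accepting)

start=s0 accept=s7 s0-p->s1 s0-q->s2 s1-p->s1 s1-q->s1 s2-p->s3 s2-q->s1 s3-p->s4 s3-q->s1 s4-p->s4 s4-q->s5 s5-p->s4 s5-q->s6 s6-p->s7 s6-q->s6 s7-p->s4 s7-q->s5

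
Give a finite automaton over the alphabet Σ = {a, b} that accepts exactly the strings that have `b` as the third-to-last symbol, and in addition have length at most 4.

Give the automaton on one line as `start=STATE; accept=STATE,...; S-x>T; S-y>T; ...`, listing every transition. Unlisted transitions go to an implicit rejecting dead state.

Build one automaton per condition and run them in lockstep. The first has 15 states tracking the last 3 symbols read; the second has 6 states tracking the input length, saturating at 5. A product state is a pair (one from each), accepting exactly when both do. Equivalent product states are then merged.
        a   b  
>  q0   q1  q2 
   q1   q3  q4 
   q2   q5  q6 
   q3   q3  q3 
   q4   q5  q5 
   q5   q7  q7 
   q6   q8  q8 
 * q7   q3  q3 
 * q8   q7  q7 
(> = start, * = accepting)

start=q0; accept=q7,q8; q0-a>q1; q0-b>q2; q1-a>q3; q1-b>q4; q2-a>q5; q2-b>q6; q3-a>q3; q3-b>q3; q4-a>q5; q4-b>q5; q5-a>q7; q5-b>q7; q6-a>q8; q6-b>q8; q7-a>q3; q7-b>q3; q8-a>q7; q8-b>q7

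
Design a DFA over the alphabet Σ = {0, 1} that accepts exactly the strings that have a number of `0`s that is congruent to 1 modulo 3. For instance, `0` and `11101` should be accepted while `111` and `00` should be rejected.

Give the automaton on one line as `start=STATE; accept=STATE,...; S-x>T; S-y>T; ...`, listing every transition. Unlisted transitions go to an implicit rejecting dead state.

start=q0; accept=q1; q0-0>q1; q0-1>q0; q1-0>q2; q1-1>q1; q2-0>q0; q2-1>q2

The only thing that matters is how many `0`s have appeared, reduced mod 3. Use one state per residue: q0 for 0, …, q2 for 2. Reading `0` moves to the next residue; anything else stays put. q1 is accepting.
With 3 states:
        0   1  
>  q0   q1  q0 
 * q1   q2  q1 
   q2   q0  q2 
(> = start, * = accepting)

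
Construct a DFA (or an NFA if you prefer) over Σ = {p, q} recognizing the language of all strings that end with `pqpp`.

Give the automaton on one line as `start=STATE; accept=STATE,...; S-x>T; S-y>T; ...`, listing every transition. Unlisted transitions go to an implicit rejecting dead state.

Let each state record the length of the longest suffix of the input read so far that is also a prefix of `pqpp`. s1 means the last symbol is `p`; s2 means the last 2 symbols are `pq`; s3 means the last 3 symbols are `pqp`; s4 means the last 4 symbols are `pqpp`. Accept only at s4, where the string currently ends in `pqpp`.
        p   q  
>  s0   s1  s0 
   s1   s1  s2 
   s2   s3  s0 
   s3   s4  s2 
 * s4   s1  s2 
(> = start, * = accepting)

start=s0; accept=s4; s0-p>s1; s0-q>s0; s1-p>s1; s1-q>s2; s2-p>s3; s2-q>s0; s3-p>s4; s3-q>s2; s4-p>s1; s4-q>s2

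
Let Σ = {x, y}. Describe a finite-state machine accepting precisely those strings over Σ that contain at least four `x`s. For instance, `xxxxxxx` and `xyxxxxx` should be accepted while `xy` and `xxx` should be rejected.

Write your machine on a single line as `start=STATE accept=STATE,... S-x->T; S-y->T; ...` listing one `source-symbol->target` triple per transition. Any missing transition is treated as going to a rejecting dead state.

Count `x`s, saturating at 5: states A through E mean 0 through 4 `x`s seen; F means more than 4. Each `x` increments (capped at F); other symbols loop. Accept from {E, F}.
6 states suffice.
       x  y 
>  A   B  A 
   B   C  B 
   C   D  C 
   D   E  D 
 * E   F  E 
 * F   F  F 
(> = start, * = accepting)

start=A; accept=E,F; A-x->B; A-y->A; B-x->C; B-y->B; C-x->D; C-y->C; D-x->E; D-y->D; E-x->F; E-y->E; F-x->F; F-y->F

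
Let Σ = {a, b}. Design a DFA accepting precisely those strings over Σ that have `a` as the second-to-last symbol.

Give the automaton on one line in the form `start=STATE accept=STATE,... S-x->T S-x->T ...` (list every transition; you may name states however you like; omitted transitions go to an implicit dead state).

Because acceptance depends on a position counted from the end, the machine has to buffer the most recent 2 symbols. Make each state the string of the last up-to-2 symbols read; on input `x` shift the window left and append `x`. Accept when the buffered window has length 2 and begins with `a`.
A 7-state machine:
        a   b  
>  q0   q1  q2 
   q1   q3  q4 
   q2   q5  q6 
 * q3   q3  q4 
 * q4   q5  q6 
   q5   q3  q4 
   q6   q5  q6 
(> = start, * = accepting)

start=q0 accept=q3,q4 q0-a->q1 q0-b->q2 q1-a->q3 q1-b->q4 q2-a->q5 q2-b->q6 q3-a->q3 q3-b->q4 q4-a->q5 q4-b->q6 q5-a->q3 q5-b->q4 q6-a->q5 q6-b->q6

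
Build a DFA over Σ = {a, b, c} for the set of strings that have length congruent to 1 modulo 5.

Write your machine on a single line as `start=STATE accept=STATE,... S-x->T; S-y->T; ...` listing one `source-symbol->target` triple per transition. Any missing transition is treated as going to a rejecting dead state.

Only the length mod 5 matters, so use a 5-cycle: from any state, every input symbol moves to the next state, wrapping S4 back to S0. Mark S1 accepting.
5 states suffice.
        a   b   c  
>  S0   S1  S1  S1 
 * S1   S2  S2  S2 
   S2   S3  S3  S3 
   S3   S4  S4  S4 
   S4   S0  S0  S0 
(> = start, * = accepting)

start=S0; accept=S1; S0-a->S1; S0-b->S1; S0-c->S1; S1-a->S2; S1-b->S2; S1-c->S2; S2-a->S3; S2-b->S3; S2-c->S3; S3-a->S4; S3-b->S4; S3-c->S4; S4-a->S0; S4-b->S0; S4-c->S0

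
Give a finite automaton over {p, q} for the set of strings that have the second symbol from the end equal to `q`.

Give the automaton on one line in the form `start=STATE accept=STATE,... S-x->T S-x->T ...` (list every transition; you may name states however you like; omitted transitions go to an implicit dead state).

A DFA must remember the last 2 symbols (since which symbol is second-to-last isn't known until the input ends). Use one state per possible window of the last ≤2 symbols; accept from those whose window starts with `q`.
With 7 states:
       p  q 
>  A   B  C 
   B   D  E 
   C   F  G 
   D   D  E 
   E   F  G 
 * F   D  E 
 * G   F  G 
(> = start, * = accepting)

start=A accept=F,G A-p->B A-q->C B-p->D B-q->E C-p->F C-q->G D-p->D D-q->E E-p->F E-q->G F-p->D F-q->E G-p->F G-q->G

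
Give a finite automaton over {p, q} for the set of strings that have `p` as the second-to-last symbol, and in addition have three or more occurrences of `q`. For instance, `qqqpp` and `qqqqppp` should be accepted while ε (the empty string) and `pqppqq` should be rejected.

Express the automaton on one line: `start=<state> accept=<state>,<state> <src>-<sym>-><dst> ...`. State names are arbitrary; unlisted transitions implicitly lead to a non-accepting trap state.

Build one automaton per condition and run them in lockstep. The first has 7 states tracking the last 2 symbols read; the second has 5 states tracking the count of `q`s, saturating at 4. A product state is a pair (one from each), accepting exactly when both do. Equivalent product states are then merged.
With 8 states:
        p   q  
>  S0   S0  S1 
   S1   S1  S2 
   S2   S3  S4 
   S3   S3  S5 
   S4   S6  S4 
 * S5   S6  S4 
   S6   S7  S5 
 * S7   S7  S5 
(> = start, * = accepting)

start=S0 accept=S5,S7 S0-p->S0 S0-q->S1 S1-p->S1 S1-q->S2 S2-p->S3 S2-q->S4 S3-p->S3 S3-q->S5 S4-p->S6 S4-q->S4 S5-p->S6 S5-q->S4 S6-p->S7 S6-q->S5 S7-p->S7 S7-q->S5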